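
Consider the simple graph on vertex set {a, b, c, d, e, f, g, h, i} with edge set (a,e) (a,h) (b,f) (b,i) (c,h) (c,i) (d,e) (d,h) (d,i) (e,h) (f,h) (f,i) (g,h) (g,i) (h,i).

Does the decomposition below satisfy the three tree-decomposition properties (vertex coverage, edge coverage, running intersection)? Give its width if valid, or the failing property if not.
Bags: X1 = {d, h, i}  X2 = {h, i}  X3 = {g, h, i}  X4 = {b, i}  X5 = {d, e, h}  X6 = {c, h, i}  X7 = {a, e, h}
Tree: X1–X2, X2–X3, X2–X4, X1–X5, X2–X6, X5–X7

No — vertex f appears in no bag.

A tree decomposition must satisfy three properties: every vertex lies in some bag; for every edge, both endpoints lie together in some bag; and for every vertex, the bags containing it form a connected subtree. Here vertex f appears in no bag, so the decomposition is invalid.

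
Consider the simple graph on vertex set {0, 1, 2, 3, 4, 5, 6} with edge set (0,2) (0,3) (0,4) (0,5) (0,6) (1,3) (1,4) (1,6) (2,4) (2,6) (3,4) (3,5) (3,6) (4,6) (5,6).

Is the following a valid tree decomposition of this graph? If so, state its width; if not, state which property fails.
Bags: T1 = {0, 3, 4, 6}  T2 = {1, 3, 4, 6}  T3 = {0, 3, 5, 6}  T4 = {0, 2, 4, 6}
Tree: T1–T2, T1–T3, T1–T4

Vertex coverage: the bags together contain {0, 1, 2, 3, 4, 5, 6}, the full vertex set. Edge coverage: each edge of G has both endpoints in at least one bag. Running intersection: for every vertex, the bags containing it form a connected subtree. All three properties hold, so this is a valid tree decomposition of width max|bag| − 1 = 3, and hence tw(G) ≤ 3.

Yes; width 3.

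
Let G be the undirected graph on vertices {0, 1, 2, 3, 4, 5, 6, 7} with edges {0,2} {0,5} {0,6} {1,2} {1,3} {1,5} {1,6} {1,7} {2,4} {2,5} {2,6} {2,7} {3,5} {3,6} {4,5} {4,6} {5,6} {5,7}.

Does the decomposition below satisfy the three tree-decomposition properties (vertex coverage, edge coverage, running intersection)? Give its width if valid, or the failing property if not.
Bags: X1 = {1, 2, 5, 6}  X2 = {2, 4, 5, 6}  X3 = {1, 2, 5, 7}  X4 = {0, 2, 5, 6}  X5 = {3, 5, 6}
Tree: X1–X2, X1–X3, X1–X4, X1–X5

A tree decomposition must satisfy three properties: every vertex lies in some bag; for every edge, both endpoints lie together in some bag; and for every vertex, the bags containing it form a connected subtree. Here edge (1,3) lies in no bag, so the decomposition is invalid.

No — edge (1,3) lies in no bag.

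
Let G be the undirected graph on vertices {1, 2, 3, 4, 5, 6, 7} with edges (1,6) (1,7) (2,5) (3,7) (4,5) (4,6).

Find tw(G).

A width-1 tree decomposition is:
Bags: B1 = {3, 7}  B2 = {1, 7}  B3 = {1, 6}  B4 = {4, 6}  B5 = {4, 5}  B6 = {2, 5}
Tree: B1–B2, B2–B3, B3–B4, B4–B5, B5–B6
Every bag has size at most 2, so the width is 2 − 1 = 1 and tw(G) ≤ 1. Any graph with an edge has treewidth ≥ 1, and G has the edge 3–7. Hence tw(G) = 1 exactly.

1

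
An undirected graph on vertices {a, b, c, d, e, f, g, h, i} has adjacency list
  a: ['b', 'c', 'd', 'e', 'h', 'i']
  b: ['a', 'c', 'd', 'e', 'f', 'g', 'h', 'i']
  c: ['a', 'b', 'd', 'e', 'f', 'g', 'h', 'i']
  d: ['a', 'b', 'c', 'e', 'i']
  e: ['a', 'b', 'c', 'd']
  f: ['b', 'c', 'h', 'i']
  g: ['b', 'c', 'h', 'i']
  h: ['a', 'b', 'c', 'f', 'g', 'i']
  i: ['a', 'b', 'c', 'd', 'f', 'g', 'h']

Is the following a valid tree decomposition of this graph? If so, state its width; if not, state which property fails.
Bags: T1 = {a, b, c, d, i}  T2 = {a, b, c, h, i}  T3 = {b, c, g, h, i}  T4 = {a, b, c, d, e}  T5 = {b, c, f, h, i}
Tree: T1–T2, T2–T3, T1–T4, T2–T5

Every vertex of G appears in some bag (union = {a, b, c, d, e, f, g, h, i}); every edge is covered by a bag; and for each vertex v the set of bags containing v is connected in the bag tree. The decomposition is therefore valid. The largest bag has 5 vertices, so the width is 4.

Yes; width 4.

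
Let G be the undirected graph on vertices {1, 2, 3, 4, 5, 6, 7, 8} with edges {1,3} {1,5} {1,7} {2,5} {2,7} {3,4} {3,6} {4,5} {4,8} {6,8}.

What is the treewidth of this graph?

2

A width-2 tree decomposition is:
Bags: B1 = {3, 6, 8}  B2 = {3, 4, 8}  B3 = {1, 3, 4}  B4 = {1, 4, 5}  B5 = {1, 5, 7}  B6 = {2, 5, 7}
Tree: B1–B2, B2–B3, B3–B4, B4–B5, B5–B6
Every bag has size at most 3, so the width is 3 − 1 = 2 and tw(G) ≤ 2. The edges 6–8–4–3–6 form a cycle, so G is not a tree and its treewidth is at least 2. Combining the bounds, tw(G) = 2.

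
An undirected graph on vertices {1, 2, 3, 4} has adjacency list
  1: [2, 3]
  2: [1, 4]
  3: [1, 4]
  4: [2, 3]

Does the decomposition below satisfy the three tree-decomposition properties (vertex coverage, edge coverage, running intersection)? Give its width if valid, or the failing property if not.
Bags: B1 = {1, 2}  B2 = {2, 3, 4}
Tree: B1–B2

A tree decomposition must satisfy three properties: every vertex lies in some bag; for every edge, both endpoints lie together in some bag; and for every vertex, the bags containing it form a connected subtree. Here edge (3,1) lies in no bag, so the decomposition is invalid.

No — edge (3,1) lies in no bag.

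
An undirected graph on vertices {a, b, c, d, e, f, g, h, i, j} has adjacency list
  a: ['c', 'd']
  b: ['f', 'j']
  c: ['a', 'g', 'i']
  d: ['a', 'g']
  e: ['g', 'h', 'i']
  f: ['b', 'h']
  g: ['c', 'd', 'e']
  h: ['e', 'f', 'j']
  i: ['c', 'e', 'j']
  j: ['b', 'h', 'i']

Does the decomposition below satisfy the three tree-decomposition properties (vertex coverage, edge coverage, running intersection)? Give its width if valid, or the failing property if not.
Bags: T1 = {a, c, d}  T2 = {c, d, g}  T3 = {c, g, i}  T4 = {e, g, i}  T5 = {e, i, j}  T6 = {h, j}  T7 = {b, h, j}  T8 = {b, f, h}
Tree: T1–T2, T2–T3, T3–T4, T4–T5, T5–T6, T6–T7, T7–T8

No — edge (e,h) lies in no bag.

A tree decomposition must satisfy three properties: every vertex lies in some bag; for every edge, both endpoints lie together in some bag; and for every vertex, the bags containing it form a connected subtree. Here edge (e,h) lies in no bag, so the decomposition is invalid.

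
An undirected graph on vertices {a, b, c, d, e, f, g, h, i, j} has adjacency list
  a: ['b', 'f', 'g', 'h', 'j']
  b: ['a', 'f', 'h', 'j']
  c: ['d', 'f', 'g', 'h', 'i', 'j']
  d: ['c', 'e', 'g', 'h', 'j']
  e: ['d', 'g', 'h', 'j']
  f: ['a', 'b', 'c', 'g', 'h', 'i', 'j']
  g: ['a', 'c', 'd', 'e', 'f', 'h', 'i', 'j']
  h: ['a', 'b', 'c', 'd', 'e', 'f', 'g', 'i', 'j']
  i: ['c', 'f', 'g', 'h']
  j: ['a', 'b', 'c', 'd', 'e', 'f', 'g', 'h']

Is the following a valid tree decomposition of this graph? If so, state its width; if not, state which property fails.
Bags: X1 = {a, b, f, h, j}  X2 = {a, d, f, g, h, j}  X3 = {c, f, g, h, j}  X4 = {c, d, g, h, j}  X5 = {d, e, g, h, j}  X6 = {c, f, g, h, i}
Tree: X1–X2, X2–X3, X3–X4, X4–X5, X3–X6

No — bags containing vertex d are not connected in the tree.

A tree decomposition must satisfy three properties: every vertex lies in some bag; for every edge, both endpoints lie together in some bag; and for every vertex, the bags containing it form a connected subtree. Here bags containing vertex d are not connected in the tree, so the decomposition is invalid.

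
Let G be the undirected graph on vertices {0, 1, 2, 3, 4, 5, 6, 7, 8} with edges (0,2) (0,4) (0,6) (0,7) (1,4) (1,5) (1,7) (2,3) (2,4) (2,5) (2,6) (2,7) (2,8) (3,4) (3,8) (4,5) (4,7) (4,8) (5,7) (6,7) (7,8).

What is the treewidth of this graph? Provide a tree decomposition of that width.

Treewidth 3.
One optimal decomposition is:
Bags: B1 = {2, 4, 5, 7}  B2 = {2, 4, 7, 8}  B3 = {1, 4, 5, 7}  B4 = {2, 3, 4, 8}  B5 = {0, 2, 4, 7}  B6 = {0, 2, 6, 7}
Tree: B1–B2, B1–B3, B2–B4, B2–B5, B5–B6

The largest bag has 4 vertices, giving width 3; this decomposition certifies tw(G) ≤ 3. Conversely, {1, 4, 5, 7} is a clique of size 4, and the vertices of any clique must share a bag in every tree decomposition; so some bag has ≥ 4 vertices and tw(G) ≥ 3. Therefore the treewidth is 3.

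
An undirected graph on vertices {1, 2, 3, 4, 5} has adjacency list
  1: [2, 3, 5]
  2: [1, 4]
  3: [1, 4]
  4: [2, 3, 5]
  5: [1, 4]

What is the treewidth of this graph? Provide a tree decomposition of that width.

Treewidth 2.
Bags: B1 = {1, 2, 4}  B2 = {1, 4, 5}  B3 = {1, 3, 4}
Tree: B1–B2, B2–B3

Each bag holds 3 vertices, so the decomposition has width 2, which upper-bounds the treewidth. Since 2–1–5–4–2 is a cycle in G, G is not acyclic. Forests are exactly the graphs of treewidth ≤ 1, so tw(G) ≥ 2. The upper and lower bounds meet at 2, so that is the treewidth.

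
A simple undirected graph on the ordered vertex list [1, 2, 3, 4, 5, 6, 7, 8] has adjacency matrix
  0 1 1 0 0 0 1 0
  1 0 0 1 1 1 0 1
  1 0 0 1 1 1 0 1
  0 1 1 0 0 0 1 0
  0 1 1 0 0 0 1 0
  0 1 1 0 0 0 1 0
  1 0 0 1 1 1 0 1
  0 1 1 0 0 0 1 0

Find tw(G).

3

A width-3 tree decomposition is:
Bags: B1 = {2, 3, 5, 7}  B2 = {1, 2, 3, 7}  B3 = {2, 3, 6, 7}  B4 = {2, 3, 4, 7}  B5 = {2, 3, 7, 8}
Tree: B1–B2, B2–B3, B3–B4, B4–B5
The largest bag has 4 vertices, giving width 3; this decomposition certifies tw(G) ≤ 3. For the lower bound: the 4 vertex sets {5,7}, {1,2}, {3}, {6} are disjoint, each induces a connected subgraph, and every pair is joined by at least one edge of G. Contracting each set to a single vertex therefore yields K_{4} as a minor, and since treewidth is minor-monotone, tw(G) ≥ tw(K_{4}) = 3. Therefore the treewidth is 3.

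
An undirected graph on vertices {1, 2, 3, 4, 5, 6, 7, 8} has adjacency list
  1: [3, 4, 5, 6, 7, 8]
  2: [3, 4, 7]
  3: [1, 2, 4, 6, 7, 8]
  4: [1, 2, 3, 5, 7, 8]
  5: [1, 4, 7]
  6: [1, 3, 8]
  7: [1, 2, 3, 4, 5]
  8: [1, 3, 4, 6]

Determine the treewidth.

A width-3 tree decomposition is:
Bags: B1 = {1, 4, 5, 7}  B2 = {1, 3, 4, 7}  B3 = {1, 3, 4, 8}  B4 = {2, 3, 4, 7}  B5 = {1, 3, 6, 8}
Tree: B1–B2, B2–B3, B2–B4, B3–B5
The largest bag has 4 vertices, giving width 3; this decomposition certifies tw(G) ≤ 3. On the other hand G contains the 4-clique {1, 3, 4, 8}. A clique must lie in a single bag of any decomposition, so no decomposition can have width below 3. Hence tw(G) = 3 exactly.

3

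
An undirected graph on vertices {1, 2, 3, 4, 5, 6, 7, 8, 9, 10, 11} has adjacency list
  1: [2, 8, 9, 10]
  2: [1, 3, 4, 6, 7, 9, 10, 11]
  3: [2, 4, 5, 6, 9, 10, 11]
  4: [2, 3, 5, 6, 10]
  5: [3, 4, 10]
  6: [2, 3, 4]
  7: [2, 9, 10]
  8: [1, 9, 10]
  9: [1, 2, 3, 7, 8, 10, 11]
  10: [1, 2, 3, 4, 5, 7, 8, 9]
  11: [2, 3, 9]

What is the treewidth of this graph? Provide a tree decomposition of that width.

The largest bag has 4 vertices, giving width 3; this decomposition certifies tw(G) ≤ 3. Conversely, {1, 8, 9, 10} is a clique of size 4, and the vertices of any clique must share a bag in every tree decomposition; so some bag has ≥ 4 vertices and tw(G) ≥ 3. The upper and lower bounds meet at 3, so that is the treewidth.

Treewidth 3.
One such decomposition:
Bags: B1 = {2, 3, 9, 10}  B2 = {1, 2, 9, 10}  B3 = {2, 3, 9, 11}  B4 = {1, 8, 9, 10}  B5 = {2, 7, 9, 10}  B6 = {2, 3, 4, 10}  B7 = {2, 3, 4, 6}  B8 = {3, 4, 5, 10}
Tree: B1–B2, B1–B3, B2–B4, B2–B5, B1–B6, B6–B7, B6–B8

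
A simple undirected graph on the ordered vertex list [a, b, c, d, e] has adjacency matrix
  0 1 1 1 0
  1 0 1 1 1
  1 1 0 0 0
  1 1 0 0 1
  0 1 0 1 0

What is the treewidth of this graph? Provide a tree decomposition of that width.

Treewidth 2.
One optimal decomposition is:
Bags: B1 = {b, d, e}  B2 = {a, b, d}  B3 = {a, b, c}
Tree: B1–B2, B2–B3

Each bag holds 3 vertices, so the decomposition has width 2, which upper-bounds the treewidth. On the other hand G contains the 3-clique {b, d, e}. A clique must lie in a single bag of any decomposition, so no decomposition can have width below 2. The upper and lower bounds meet at 2, so that is the treewidth.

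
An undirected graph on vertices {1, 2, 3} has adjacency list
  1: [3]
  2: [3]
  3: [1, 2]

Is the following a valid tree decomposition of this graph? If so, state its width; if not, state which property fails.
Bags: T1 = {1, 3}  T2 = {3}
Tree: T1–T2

No — vertex 2 appears in no bag.

A tree decomposition must satisfy three properties: every vertex lies in some bag; for every edge, both endpoints lie together in some bag; and for every vertex, the bags containing it form a connected subtree. Here vertex 2 appears in no bag, so the decomposition is invalid.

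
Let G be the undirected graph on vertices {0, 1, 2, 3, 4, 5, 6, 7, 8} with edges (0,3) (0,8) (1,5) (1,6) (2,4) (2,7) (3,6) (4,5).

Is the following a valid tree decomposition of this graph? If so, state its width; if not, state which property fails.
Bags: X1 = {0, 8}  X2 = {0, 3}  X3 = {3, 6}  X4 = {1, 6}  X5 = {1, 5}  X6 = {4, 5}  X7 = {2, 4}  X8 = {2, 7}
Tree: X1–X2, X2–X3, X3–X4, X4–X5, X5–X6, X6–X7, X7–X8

Yes; width 1.

Checking the three conditions: (i) the bags cover all of {0, 1, 2, 3, 4, 5, 6, 7, 8}; (ii) for each edge, some bag contains both endpoints; (iii) the bags containing any fixed vertex form a subtree. All hold, so the decomposition is valid with width 2 − 1 = 1.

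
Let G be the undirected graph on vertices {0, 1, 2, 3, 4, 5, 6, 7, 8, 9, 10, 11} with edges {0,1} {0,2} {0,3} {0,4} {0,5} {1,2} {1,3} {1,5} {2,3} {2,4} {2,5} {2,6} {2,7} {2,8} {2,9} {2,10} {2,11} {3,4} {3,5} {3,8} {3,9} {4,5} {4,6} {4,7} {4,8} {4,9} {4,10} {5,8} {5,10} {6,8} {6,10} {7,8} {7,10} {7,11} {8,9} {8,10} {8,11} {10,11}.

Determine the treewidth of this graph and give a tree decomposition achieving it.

Treewidth 4.
Bags: B1 = {0, 2, 3, 4, 5}  B2 = {2, 3, 4, 5, 8}  B3 = {2, 4, 5, 8, 10}  B4 = {2, 4, 6, 8, 10}  B5 = {2, 4, 7, 8, 10}  B6 = {2, 3, 4, 8, 9}  B7 = {0, 1, 2, 3, 5}  B8 = {2, 7, 8, 10, 11}
Tree: B1–B2, B2–B3, B3–B4, B3–B5, B2–B6, B1–B7, B5–B8

Every bag has size at most 5, so the width is 5 − 1 = 4 and tw(G) ≤ 4. Conversely, {0, 1, 2, 3, 5} is a clique of size 5, and the vertices of any clique must share a bag in every tree decomposition; so some bag has ≥ 5 vertices and tw(G) ≥ 4. Hence tw(G) = 4 exactly.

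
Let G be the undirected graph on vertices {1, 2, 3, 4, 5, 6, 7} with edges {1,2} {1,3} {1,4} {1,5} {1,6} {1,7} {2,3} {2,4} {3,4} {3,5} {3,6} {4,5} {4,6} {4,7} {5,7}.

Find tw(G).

A width-3 tree decomposition is:
Bags: B1 = {1, 3, 4, 6}  B2 = {1, 2, 3, 4}  B3 = {1, 3, 4, 5}  B4 = {1, 4, 5, 7}
Tree: B1–B2, B1–B3, B3–B4
Each bag holds 4 vertices, so the decomposition has width 3, which upper-bounds the treewidth. On the other hand G contains the 4-clique {1, 2, 3, 4}. A clique must lie in a single bag of any decomposition, so no decomposition can have width below 3. Therefore the treewidth is 3.

3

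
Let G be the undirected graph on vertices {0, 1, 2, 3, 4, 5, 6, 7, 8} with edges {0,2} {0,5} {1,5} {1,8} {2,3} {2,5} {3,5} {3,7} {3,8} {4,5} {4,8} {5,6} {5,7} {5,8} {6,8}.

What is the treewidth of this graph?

2

A width-2 tree decomposition is:
Bags: B1 = {2, 3, 5}  B2 = {0, 2, 5}  B3 = {3, 5, 8}  B4 = {5, 6, 8}  B5 = {3, 5, 7}  B6 = {4, 5, 8}  B7 = {1, 5, 8}
Tree: B1–B2, B1–B3, B3–B4, B3–B5, B4–B6, B4–B7
Each bag holds 3 vertices, so the decomposition has width 2, which upper-bounds the treewidth. For the lower bound, the 3 vertices {0, 2, 5} are pairwise adjacent, and any tree decomposition puts a clique entirely inside one bag — forcing width ≥ 2. Therefore the treewidth is 2.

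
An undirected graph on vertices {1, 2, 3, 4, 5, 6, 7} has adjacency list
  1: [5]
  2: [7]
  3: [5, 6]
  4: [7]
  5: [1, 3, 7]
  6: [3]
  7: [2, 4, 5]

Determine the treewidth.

A width-1 tree decomposition is:
Bags: B1 = {5, 7}  B2 = {3, 5}  B3 = {2, 7}  B4 = {4, 7}  B5 = {3, 6}  B6 = {1, 5}
Tree: B1–B2, B1–B3, B3–B4, B2–B5, B2–B6
The largest bag has 2 vertices, giving width 1; this decomposition certifies tw(G) ≤ 1. Any graph with an edge has treewidth ≥ 1, and G has the edge 7–5. Therefore the treewidth is 1.

1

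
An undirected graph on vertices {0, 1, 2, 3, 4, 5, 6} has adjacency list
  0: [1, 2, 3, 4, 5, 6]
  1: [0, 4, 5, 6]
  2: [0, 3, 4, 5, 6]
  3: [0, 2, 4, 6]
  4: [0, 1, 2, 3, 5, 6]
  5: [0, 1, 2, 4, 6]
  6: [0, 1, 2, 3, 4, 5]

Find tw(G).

A width-4 tree decomposition is:
Bags: B1 = {0, 1, 4, 5, 6}  B2 = {0, 2, 4, 5, 6}  B3 = {0, 2, 3, 4, 6}
Tree: B1–B2, B2–B3
Every bag has size at most 5, so the width is 5 − 1 = 4 and tw(G) ≤ 4. For the lower bound, the 5 vertices {0, 1, 4, 5, 6} are pairwise adjacent, and any tree decomposition puts a clique entirely inside one bag — forcing width ≥ 4. Combining the bounds, tw(G) = 4.

4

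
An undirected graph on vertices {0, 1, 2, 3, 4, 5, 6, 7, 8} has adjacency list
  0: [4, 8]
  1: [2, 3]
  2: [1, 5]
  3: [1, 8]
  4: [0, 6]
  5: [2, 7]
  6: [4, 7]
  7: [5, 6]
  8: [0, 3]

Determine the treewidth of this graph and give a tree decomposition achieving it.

Treewidth 2.
One such decomposition:
Bags: B1 = {0, 4, 8}  B2 = {3, 4, 8}  B3 = {1, 3, 4}  B4 = {1, 2, 4}  B5 = {2, 4, 5}  B6 = {4, 5, 7}  B7 = {4, 6, 7}
Tree: B1–B2, B2–B3, B3–B4, B4–B5, B5–B6, B6–B7

The largest bag has 3 vertices, giving width 2; this decomposition certifies tw(G) ≤ 2. The edges 4–0–8–3–1–2–5–7–6–4 form a cycle, so G is not a tree and its treewidth is at least 2. Therefore the treewidth is 2.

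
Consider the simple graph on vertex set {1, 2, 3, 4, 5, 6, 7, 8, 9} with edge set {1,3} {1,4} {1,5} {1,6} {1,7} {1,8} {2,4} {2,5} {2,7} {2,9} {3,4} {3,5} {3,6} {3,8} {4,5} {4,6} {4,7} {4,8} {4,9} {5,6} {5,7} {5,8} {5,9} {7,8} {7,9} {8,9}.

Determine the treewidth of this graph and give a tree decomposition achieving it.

Each bag holds 5 vertices, so the decomposition has width 4, which upper-bounds the treewidth. Conversely, {1, 3, 4, 5, 8} is a clique of size 5, and the vertices of any clique must share a bag in every tree decomposition; so some bag has ≥ 5 vertices and tw(G) ≥ 4. The upper and lower bounds meet at 4, so that is the treewidth.

Treewidth 4.
One such decomposition:
Bags: B1 = {1, 4, 5, 7, 8}  B2 = {1, 3, 4, 5, 8}  B3 = {1, 3, 4, 5, 6}  B4 = {4, 5, 7, 8, 9}  B5 = {2, 4, 5, 7, 9}
Tree: B1–B2, B2–B3, B1–B4, B4–B5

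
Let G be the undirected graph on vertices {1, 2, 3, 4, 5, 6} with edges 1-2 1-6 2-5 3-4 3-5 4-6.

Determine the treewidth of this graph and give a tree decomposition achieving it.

The largest bag has 3 vertices, giving width 2; this decomposition certifies tw(G) ≤ 2. The edges 6–1–2–5–3–4–6 form a cycle, so G is not a tree and its treewidth is at least 2. Combining the bounds, tw(G) = 2.

Treewidth 2.
One optimal decomposition is:
Bags: B1 = {1, 2, 6}  B2 = {2, 5, 6}  B3 = {3, 5, 6}  B4 = {3, 4, 6}
Tree: B1–B2, B2–B3, B3–B4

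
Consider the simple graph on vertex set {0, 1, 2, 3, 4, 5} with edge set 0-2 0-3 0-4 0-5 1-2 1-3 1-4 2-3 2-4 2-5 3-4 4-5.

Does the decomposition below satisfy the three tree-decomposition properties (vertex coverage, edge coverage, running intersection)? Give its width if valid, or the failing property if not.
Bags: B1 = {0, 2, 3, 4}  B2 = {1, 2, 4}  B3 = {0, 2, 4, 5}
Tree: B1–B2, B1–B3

A tree decomposition must satisfy three properties: every vertex lies in some bag; for every edge, both endpoints lie together in some bag; and for every vertex, the bags containing it form a connected subtree. Here edge (3,1) lies in no bag, so the decomposition is invalid.

No — edge (3,1) lies in no bag.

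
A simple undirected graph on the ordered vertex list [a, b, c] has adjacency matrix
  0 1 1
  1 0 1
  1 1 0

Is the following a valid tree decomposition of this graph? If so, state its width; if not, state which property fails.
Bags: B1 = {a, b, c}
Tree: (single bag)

Checking the three conditions: (i) the bags cover all of {a, b, c}; (ii) for each edge, some bag contains both endpoints; (iii) the bags containing any fixed vertex form a subtree. All hold, so the decomposition is valid with width 3 − 1 = 2.

Yes; width 2.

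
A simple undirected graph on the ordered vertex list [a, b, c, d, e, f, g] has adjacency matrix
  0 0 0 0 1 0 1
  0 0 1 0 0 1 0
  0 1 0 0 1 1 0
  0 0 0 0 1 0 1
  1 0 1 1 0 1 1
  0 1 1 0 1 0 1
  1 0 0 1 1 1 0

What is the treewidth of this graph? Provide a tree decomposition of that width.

Treewidth 2.
Bags: B1 = {c, e, f}  B2 = {e, f, g}  B3 = {d, e, g}  B4 = {a, e, g}  B5 = {b, c, f}
Tree: B1–B2, B2–B3, B3–B4, B1–B5

Every bag has size at most 3, so the width is 3 − 1 = 2 and tw(G) ≤ 2. On the other hand G contains the 3-clique {d, e, g}. A clique must lie in a single bag of any decomposition, so no decomposition can have width below 2. Combining the bounds, tw(G) = 2.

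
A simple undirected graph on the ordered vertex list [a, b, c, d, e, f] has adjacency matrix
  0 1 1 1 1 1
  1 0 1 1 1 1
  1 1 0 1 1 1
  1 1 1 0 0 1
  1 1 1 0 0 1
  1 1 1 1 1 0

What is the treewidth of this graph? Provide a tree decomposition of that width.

Treewidth 4.
One such decomposition:
Bags: B1 = {a, b, c, e, f}  B2 = {a, b, c, d, f}
Tree: B1–B2

Every bag has size at most 5, so the width is 5 − 1 = 4 and tw(G) ≤ 4. Conversely, {a, b, c, d, f} is a clique of size 5, and the vertices of any clique must share a bag in every tree decomposition; so some bag has ≥ 5 vertices and tw(G) ≥ 4. Combining the bounds, tw(G) = 4.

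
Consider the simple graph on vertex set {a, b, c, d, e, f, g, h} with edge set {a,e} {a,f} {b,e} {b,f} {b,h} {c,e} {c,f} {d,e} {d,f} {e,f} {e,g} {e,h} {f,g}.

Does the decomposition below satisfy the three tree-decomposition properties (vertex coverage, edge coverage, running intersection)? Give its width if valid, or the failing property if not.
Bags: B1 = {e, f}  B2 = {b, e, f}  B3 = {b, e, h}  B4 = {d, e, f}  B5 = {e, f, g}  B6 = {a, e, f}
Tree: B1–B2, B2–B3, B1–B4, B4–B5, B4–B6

A tree decomposition must satisfy three properties: every vertex lies in some bag; for every edge, both endpoints lie together in some bag; and for every vertex, the bags containing it form a connected subtree. Here vertex c appears in no bag, so the decomposition is invalid.

No — vertex c appears in no bag.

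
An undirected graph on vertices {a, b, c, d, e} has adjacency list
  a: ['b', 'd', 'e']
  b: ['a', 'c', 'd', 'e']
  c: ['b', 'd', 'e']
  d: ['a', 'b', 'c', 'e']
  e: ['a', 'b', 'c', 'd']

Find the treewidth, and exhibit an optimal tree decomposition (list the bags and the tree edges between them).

Each bag holds 4 vertices, so the decomposition has width 3, which upper-bounds the treewidth. On the other hand G contains the 4-clique {b, c, d, e}. A clique must lie in a single bag of any decomposition, so no decomposition can have width below 3. Hence tw(G) = 3 exactly.

Treewidth 3.
One such decomposition:
Bags: B1 = {b, c, d, e}  B2 = {a, b, d, e}
Tree: B1–B2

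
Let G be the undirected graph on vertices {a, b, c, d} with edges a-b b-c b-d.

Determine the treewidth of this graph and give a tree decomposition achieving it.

Treewidth 1.
One optimal decomposition is:
Bags: B1 = {b, d}  B2 = {a, b}  B3 = {b, c}
Tree: B1–B2, B2–B3

Each bag holds 2 vertices, so the decomposition has width 1, which upper-bounds the treewidth. G has an edge, so its treewidth is at least 1. Hence tw(G) = 1 exactly.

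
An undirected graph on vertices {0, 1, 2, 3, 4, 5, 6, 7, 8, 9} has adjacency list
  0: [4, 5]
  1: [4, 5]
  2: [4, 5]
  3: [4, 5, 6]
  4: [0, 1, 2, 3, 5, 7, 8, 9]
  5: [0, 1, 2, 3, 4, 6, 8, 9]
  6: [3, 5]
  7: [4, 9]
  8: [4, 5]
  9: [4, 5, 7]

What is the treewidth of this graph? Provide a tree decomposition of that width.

Treewidth 2.
One optimal decomposition is:
Bags: B1 = {3, 4, 5}  B2 = {1, 4, 5}  B3 = {4, 5, 9}  B4 = {3, 5, 6}  B5 = {4, 5, 8}  B6 = {0, 4, 5}  B7 = {4, 7, 9}  B8 = {2, 4, 5}
Tree: B1–B2, B1–B3, B1–B4, B1–B5, B3–B6, B3–B7, B5–B8

Each bag holds 3 vertices, so the decomposition has width 2, which upper-bounds the treewidth. Conversely, {0, 4, 5} is a clique of size 3, and the vertices of any clique must share a bag in every tree decomposition; so some bag has ≥ 3 vertices and tw(G) ≥ 2. Therefore the treewidth is 2.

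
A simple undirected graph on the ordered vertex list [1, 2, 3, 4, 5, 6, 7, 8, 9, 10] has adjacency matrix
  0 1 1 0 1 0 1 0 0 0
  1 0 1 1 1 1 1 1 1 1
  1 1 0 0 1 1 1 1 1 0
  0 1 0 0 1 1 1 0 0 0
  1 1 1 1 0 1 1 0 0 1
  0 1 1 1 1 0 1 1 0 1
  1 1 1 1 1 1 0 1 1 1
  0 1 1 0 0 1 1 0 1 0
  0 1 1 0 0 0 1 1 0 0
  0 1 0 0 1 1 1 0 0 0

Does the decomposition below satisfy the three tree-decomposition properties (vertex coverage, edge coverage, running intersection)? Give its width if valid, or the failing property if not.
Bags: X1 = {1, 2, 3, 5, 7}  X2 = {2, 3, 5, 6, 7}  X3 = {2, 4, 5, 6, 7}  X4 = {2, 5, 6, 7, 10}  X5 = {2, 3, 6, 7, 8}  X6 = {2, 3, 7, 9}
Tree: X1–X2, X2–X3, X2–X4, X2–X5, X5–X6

A tree decomposition must satisfy three properties: every vertex lies in some bag; for every edge, both endpoints lie together in some bag; and for every vertex, the bags containing it form a connected subtree. Here edge (8,9) lies in no bag, so the decomposition is invalid.

No — edge (8,9) lies in no bag.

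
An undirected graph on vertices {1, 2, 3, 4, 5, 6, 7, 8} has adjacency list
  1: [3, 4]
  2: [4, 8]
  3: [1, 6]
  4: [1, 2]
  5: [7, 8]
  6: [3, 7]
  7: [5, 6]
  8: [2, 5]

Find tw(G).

2

A width-2 tree decomposition is:
Bags: B1 = {2, 4, 8}  B2 = {4, 5, 8}  B3 = {4, 5, 7}  B4 = {4, 6, 7}  B5 = {3, 4, 6}  B6 = {1, 3, 4}
Tree: B1–B2, B2–B3, B3–B4, B4–B5, B5–B6
Each bag holds 3 vertices, so the decomposition has width 2, which upper-bounds the treewidth. The edges 4–2–8–5–7–6–3–1–4 form a cycle, so G is not a tree and its treewidth is at least 2. Combining the bounds, tw(G) = 2.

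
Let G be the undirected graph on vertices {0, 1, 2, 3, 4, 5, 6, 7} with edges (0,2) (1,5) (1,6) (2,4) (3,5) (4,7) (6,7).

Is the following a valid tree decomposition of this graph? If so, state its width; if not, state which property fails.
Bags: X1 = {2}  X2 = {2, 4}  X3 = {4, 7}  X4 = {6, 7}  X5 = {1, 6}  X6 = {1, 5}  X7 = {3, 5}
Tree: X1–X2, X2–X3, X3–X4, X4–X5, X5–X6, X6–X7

A tree decomposition must satisfy three properties: every vertex lies in some bag; for every edge, both endpoints lie together in some bag; and for every vertex, the bags containing it form a connected subtree. Here vertex 0 appears in no bag, so the decomposition is invalid.

No — vertex 0 appears in no bag.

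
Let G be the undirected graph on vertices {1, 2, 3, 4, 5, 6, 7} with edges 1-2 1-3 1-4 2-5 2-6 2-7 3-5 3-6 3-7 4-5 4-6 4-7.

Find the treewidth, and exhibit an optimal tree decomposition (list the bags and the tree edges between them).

Every bag has size at most 4, so the width is 4 − 1 = 3 and tw(G) ≤ 3. For the lower bound: the 4 vertex sets {3,5}, {1,4}, {2}, {6} are disjoint, each induces a connected subgraph, and every pair is joined by at least one edge of G. Contracting each set to a single vertex therefore yields K_{4} as a minor, and since treewidth is minor-monotone, tw(G) ≥ tw(K_{4}) = 3. Combining the bounds, tw(G) = 3.

Treewidth 3.
Bags: B1 = {2, 3, 4, 5}  B2 = {1, 2, 3, 4}  B3 = {2, 3, 4, 6}  B4 = {2, 3, 4, 7}
Tree: B1–B2, B2–B3, B3–B4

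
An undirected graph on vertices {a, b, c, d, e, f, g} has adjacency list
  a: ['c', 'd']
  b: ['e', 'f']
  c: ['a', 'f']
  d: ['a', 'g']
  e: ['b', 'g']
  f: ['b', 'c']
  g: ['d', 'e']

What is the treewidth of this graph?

2

A width-2 tree decomposition is:
Bags: B1 = {a, c, d}  B2 = {c, d, f}  B3 = {b, d, f}  B4 = {b, d, e}  B5 = {d, e, g}
Tree: B1–B2, B2–B3, B3–B4, B4–B5
Every bag has size at most 3, so the width is 3 − 1 = 2 and tw(G) ≤ 2. The edges d–a–c–f–b–e–g–d form a cycle, so G is not a tree and its treewidth is at least 2. Therefore the treewidth is 2.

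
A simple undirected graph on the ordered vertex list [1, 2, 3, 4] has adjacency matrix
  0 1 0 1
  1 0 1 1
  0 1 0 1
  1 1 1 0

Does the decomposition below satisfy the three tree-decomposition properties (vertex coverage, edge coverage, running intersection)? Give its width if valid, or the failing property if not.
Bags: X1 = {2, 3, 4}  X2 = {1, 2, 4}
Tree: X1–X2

Every vertex of G appears in some bag (union = {1, 2, 3, 4}); every edge is covered by a bag; and for each vertex v the set of bags containing v is connected in the bag tree. The decomposition is therefore valid. The largest bag has 3 vertices, so the width is 2.

Yes; width 2.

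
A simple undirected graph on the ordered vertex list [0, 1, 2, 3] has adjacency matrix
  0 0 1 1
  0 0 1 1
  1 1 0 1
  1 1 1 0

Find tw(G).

A width-2 tree decomposition is:
Bags: B1 = {0, 2, 3}  B2 = {1, 2, 3}
Tree: B1–B2
Every bag has size at most 3, so the width is 3 − 1 = 2 and tw(G) ≤ 2. Conversely, {0, 2, 3} is a clique of size 3, and the vertices of any clique must share a bag in every tree decomposition; so some bag has ≥ 3 vertices and tw(G) ≥ 2. Hence tw(G) = 2 exactly.

2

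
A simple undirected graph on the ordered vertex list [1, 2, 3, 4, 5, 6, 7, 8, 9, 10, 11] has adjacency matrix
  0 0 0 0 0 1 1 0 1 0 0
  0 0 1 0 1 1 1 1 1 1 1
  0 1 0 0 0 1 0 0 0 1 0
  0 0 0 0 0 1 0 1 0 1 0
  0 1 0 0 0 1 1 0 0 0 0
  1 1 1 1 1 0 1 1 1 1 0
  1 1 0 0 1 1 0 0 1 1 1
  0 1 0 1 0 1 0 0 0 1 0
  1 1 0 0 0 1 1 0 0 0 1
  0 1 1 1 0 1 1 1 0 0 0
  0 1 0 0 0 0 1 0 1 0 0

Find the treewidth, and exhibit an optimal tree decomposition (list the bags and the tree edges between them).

Treewidth 3.
One optimal decomposition is:
Bags: B1 = {2, 7, 9, 11}  B2 = {2, 6, 7, 9}  B3 = {2, 6, 7, 10}  B4 = {2, 5, 6, 7}  B5 = {1, 6, 7, 9}  B6 = {2, 6, 8, 10}  B7 = {2, 3, 6, 10}  B8 = {4, 6, 8, 10}
Tree: B1–B2, B2–B3, B3–B4, B2–B5, B3–B6, B3–B7, B6–B8

Every bag has size at most 4, so the width is 4 − 1 = 3 and tw(G) ≤ 3. Conversely, {2, 7, 9, 11} is a clique of size 4, and the vertices of any clique must share a bag in every tree decomposition; so some bag has ≥ 4 vertices and tw(G) ≥ 3. The upper and lower bounds meet at 3, so that is the treewidth.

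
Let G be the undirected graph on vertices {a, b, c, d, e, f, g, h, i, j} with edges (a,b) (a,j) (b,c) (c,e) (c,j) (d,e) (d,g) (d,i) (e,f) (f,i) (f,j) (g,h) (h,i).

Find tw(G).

A width-2 tree decomposition is:
Bags: B1 = {g, h, i}  B2 = {d, g, i}  B3 = {d, f, i}  B4 = {d, e, f}  B5 = {e, f, j}  B6 = {c, e, j}  B7 = {a, c, j}  B8 = {a, b, c}
Tree: B1–B2, B2–B3, B3–B4, B4–B5, B5–B6, B6–B7, B7–B8
Every bag has size at most 3, so the width is 3 − 1 = 2 and tw(G) ≤ 2. The edges h–g–d–i–h form a cycle, so G is not a tree and its treewidth is at least 2. Hence tw(G) = 2 exactly.

2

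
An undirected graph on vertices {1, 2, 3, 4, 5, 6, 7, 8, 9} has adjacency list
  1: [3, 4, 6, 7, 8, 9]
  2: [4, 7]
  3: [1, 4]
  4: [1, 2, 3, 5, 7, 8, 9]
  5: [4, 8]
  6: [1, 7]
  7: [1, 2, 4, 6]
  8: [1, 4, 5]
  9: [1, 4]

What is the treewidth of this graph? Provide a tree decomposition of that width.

Treewidth 2.
Bags: B1 = {1, 4, 8}  B2 = {1, 4, 7}  B3 = {2, 4, 7}  B4 = {1, 4, 9}  B5 = {4, 5, 8}  B6 = {1, 6, 7}  B7 = {1, 3, 4}
Tree: B1–B2, B2–B3, B2–B4, B1–B5, B2–B6, B4–B7

Each bag holds 3 vertices, so the decomposition has width 2, which upper-bounds the treewidth. On the other hand G contains the 3-clique {1, 4, 8}. A clique must lie in a single bag of any decomposition, so no decomposition can have width below 2. Combining the bounds, tw(G) = 2.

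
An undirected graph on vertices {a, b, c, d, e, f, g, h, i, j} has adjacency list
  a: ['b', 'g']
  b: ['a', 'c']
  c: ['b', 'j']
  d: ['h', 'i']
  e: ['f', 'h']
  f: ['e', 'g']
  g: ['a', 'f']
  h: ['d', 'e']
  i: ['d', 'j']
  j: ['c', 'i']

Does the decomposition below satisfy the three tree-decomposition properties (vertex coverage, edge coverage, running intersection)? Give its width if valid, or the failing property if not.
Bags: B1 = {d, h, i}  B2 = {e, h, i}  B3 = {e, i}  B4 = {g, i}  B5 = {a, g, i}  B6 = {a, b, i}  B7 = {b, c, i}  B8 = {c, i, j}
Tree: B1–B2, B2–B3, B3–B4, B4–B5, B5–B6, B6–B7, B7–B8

No — vertex f appears in no bag.

A tree decomposition must satisfy three properties: every vertex lies in some bag; for every edge, both endpoints lie together in some bag; and for every vertex, the bags containing it form a connected subtree. Here vertex f appears in no bag, so the decomposition is invalid.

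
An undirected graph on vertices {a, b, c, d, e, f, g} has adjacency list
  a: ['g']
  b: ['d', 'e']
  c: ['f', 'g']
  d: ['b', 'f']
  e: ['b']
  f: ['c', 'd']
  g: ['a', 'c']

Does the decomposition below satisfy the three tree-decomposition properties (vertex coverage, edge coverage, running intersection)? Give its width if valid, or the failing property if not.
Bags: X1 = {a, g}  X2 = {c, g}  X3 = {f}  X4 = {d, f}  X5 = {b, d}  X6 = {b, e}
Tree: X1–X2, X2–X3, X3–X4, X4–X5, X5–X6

A tree decomposition must satisfy three properties: every vertex lies in some bag; for every edge, both endpoints lie together in some bag; and for every vertex, the bags containing it form a connected subtree. Here edge (c,f) lies in no bag, so the decomposition is invalid.

No — edge (c,f) lies in no bag.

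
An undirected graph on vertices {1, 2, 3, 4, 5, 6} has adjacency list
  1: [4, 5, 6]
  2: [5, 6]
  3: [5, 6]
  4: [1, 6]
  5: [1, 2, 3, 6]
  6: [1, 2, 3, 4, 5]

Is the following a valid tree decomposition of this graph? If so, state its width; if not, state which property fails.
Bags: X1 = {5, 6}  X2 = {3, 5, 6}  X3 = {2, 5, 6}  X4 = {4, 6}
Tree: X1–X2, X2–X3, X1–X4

No — vertex 1 appears in no bag.

A tree decomposition must satisfy three properties: every vertex lies in some bag; for every edge, both endpoints lie together in some bag; and for every vertex, the bags containing it form a connected subtree. Here vertex 1 appears in no bag, so the decomposition is invalid.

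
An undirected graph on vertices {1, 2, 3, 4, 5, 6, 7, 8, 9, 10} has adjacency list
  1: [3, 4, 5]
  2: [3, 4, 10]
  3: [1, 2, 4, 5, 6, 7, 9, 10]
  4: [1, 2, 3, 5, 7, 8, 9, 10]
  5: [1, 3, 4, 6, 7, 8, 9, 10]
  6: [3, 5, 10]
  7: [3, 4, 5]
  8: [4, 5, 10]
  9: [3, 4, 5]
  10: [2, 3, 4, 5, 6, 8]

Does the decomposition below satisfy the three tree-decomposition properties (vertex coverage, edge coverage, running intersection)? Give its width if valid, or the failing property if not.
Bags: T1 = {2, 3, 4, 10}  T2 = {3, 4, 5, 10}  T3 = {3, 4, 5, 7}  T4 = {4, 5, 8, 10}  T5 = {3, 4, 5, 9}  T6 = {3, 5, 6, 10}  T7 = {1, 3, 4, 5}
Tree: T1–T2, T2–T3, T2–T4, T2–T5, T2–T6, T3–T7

Every vertex of G appears in some bag (union = {1, 2, 3, 4, 5, 6, 7, 8, 9, 10}); every edge is covered by a bag; and for each vertex v the set of bags containing v is connected in the bag tree. The decomposition is therefore valid. The largest bag has 4 vertices, so the width is 3.

Yes; width 3.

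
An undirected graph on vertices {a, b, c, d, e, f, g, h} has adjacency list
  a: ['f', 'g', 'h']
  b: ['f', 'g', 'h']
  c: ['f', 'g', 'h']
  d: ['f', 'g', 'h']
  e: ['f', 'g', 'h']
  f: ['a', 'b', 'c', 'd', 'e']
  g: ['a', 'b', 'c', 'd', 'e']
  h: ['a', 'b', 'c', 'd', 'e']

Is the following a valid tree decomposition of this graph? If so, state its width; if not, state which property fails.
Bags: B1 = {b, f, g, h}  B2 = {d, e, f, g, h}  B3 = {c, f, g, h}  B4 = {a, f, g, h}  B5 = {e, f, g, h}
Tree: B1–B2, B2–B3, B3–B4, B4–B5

A tree decomposition must satisfy three properties: every vertex lies in some bag; for every edge, both endpoints lie together in some bag; and for every vertex, the bags containing it form a connected subtree. Here bags containing vertex e are not connected in the tree, so the decomposition is invalid.

No — bags containing vertex e are not connected in the tree.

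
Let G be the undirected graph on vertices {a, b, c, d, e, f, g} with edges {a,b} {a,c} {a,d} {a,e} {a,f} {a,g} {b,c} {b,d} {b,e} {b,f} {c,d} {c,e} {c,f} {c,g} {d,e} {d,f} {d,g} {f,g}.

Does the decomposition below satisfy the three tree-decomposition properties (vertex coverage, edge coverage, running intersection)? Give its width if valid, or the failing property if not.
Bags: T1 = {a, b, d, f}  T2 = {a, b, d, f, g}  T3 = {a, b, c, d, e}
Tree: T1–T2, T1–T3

No — edge (c,f) lies in no bag.

A tree decomposition must satisfy three properties: every vertex lies in some bag; for every edge, both endpoints lie together in some bag; and for every vertex, the bags containing it form a connected subtree. Here edge (c,f) lies in no bag, so the decomposition is invalid.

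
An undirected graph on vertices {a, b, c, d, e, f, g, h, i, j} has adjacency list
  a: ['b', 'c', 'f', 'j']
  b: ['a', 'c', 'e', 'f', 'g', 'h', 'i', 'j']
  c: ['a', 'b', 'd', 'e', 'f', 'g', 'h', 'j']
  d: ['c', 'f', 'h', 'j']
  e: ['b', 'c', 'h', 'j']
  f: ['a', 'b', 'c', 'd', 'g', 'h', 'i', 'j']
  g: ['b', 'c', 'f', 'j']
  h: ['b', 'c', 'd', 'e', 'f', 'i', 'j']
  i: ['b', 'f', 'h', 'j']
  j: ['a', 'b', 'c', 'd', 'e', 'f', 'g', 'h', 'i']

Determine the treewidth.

A width-4 tree decomposition is:
Bags: B1 = {b, c, f, h, j}  B2 = {c, d, f, h, j}  B3 = {b, c, e, h, j}  B4 = {b, f, h, i, j}  B5 = {a, b, c, f, j}  B6 = {b, c, f, g, j}
Tree: B1–B2, B1–B3, B1–B4, B1–B5, B1–B6
Each bag holds 5 vertices, so the decomposition has width 4, which upper-bounds the treewidth. On the other hand G contains the 5-clique {b, c, e, h, j}. A clique must lie in a single bag of any decomposition, so no decomposition can have width below 4. The upper and lower bounds meet at 4, so that is the treewidth.

4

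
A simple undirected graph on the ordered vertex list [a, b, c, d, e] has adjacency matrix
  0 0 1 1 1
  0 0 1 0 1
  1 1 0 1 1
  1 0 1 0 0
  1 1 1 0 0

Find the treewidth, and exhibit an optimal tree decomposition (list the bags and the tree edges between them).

Treewidth 2.
One optimal decomposition is:
Bags: B1 = {b, c, e}  B2 = {a, c, e}  B3 = {a, c, d}
Tree: B1–B2, B2–B3

The largest bag has 3 vertices, giving width 2; this decomposition certifies tw(G) ≤ 2. On the other hand G contains the 3-clique {a, c, d}. A clique must lie in a single bag of any decomposition, so no decomposition can have width below 2. Therefore the treewidth is 2.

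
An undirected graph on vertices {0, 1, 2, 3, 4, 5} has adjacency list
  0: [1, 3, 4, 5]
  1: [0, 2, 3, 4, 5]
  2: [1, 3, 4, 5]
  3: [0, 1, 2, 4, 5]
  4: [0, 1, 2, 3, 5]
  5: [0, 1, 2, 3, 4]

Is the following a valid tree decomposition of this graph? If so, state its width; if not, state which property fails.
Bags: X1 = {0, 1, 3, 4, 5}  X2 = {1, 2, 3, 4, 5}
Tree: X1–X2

Checking the three conditions: (i) the bags cover all of {0, 1, 2, 3, 4, 5}; (ii) for each edge, some bag contains both endpoints; (iii) the bags containing any fixed vertex form a subtree. All hold, so the decomposition is valid with width 5 − 1 = 4.

Yes; width 4.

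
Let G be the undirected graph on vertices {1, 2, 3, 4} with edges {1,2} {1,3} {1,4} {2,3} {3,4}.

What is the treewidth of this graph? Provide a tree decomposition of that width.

Every bag has size at most 3, so the width is 3 − 1 = 2 and tw(G) ≤ 2. On the other hand G contains the 3-clique {1, 2, 3}. A clique must lie in a single bag of any decomposition, so no decomposition can have width below 2. The upper and lower bounds meet at 2, so that is the treewidth.

Treewidth 2.
One optimal decomposition is:
Bags: B1 = {1, 2, 3}  B2 = {1, 3, 4}
Tree: B1–B2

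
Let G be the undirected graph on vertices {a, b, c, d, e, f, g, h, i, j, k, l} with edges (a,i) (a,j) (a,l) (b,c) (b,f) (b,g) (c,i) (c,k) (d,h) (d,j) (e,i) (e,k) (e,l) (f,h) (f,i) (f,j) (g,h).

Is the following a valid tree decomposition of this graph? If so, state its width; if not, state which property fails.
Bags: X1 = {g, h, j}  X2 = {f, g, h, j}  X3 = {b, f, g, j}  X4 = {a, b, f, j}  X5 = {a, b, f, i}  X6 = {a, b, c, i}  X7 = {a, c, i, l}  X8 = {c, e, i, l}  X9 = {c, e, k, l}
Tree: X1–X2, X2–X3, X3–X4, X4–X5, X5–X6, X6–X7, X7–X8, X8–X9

No — vertex d appears in no bag.

A tree decomposition must satisfy three properties: every vertex lies in some bag; for every edge, both endpoints lie together in some bag; and for every vertex, the bags containing it form a connected subtree. Here vertex d appears in no bag, so the decomposition is invalid.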